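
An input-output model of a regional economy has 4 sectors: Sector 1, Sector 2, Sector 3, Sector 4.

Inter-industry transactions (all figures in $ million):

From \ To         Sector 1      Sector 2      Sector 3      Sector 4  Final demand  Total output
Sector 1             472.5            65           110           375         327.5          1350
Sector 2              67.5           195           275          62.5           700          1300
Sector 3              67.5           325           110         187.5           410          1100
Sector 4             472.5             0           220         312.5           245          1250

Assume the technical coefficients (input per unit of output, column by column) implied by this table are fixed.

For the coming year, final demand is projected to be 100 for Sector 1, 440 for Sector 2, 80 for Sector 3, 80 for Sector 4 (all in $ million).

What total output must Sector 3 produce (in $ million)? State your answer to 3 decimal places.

x_3 = 372.713

Technical coefficients a_ij = z_ij / X_j:
  a_11 = 472.5/1350 = 0.35, a_21 = 67.5/1350 = 0.05, a_31 = 67.5/1350 = 0.05, a_41 = 472.5/1350 = 0.35
  a_12 = 65/1300 = 0.05, a_22 = 195/1300 = 0.15, a_32 = 325/1300 = 0.25, a_42 = 0/1300 = 0.00
  a_13 = 110/1100 = 0.10, a_23 = 275/1100 = 0.25, a_33 = 110/1100 = 0.10, a_43 = 220/1100 = 0.20
  a_14 = 375/1250 = 0.30, a_24 = 62.5/1250 = 0.05, a_34 = 187.5/1250 = 0.15, a_44 = 312.5/1250 = 0.25
I − A =
  [   0.65    -0.05    -0.10    -0.30]
  [  -0.05     0.85    -0.25    -0.05]
  [  -0.05    -0.25     0.90    -0.15]
  [  -0.35     0.00    -0.20     0.75]
Compute the cofactors C_ij = (−1)^(i+j)·(3×3 minor ij) of I−A; the adjugate is their transpose:
adj(I−A) = Cᵀ =
  [ 0.498875   0.066000   0.124625   0.228875]
  [ 0.071000   0.312750   0.110625   0.071375]
  [ 0.090250   0.100125   0.322375   0.107250]
  [ 0.256875   0.057500   0.144125   0.448250]
det(I−A) = Σ_j (I−A)_1j·C_1j = (0.65)(0.498875) + (-0.05)(0.071000) + (-0.10)(0.090250) + (-0.30)(0.256875) = 0.23463125
(I − A)⁻¹ = adj(I−A) / det(I−A) ≈
  [   2.1262     0.2813     0.5312     0.9755]
  [   0.3026     1.3329     0.4715     0.3042]
  [   0.3846     0.4267     1.3740     0.4571]
  [   1.0948     0.2451     0.6143     1.9104]
x = (I − A)⁻¹ d = adj(I−A)·d / det(I−A), with det(I−A) = 0.23463125:
  x_1 = (0.498875·100 + 0.066000·440 + 0.124625·80 + 0.228875·80) / 0.23463125 = 107.2075 / 0.23463125 ≈ 456.919
  x_2 = (0.071000·100 + 0.312750·440 + 0.110625·80 + 0.071375·80) / 0.23463125 = 159.27 / 0.23463125 ≈ 678.810
  x_3 = (0.090250·100 + 0.100125·440 + 0.322375·80 + 0.107250·80) / 0.23463125 = 87.45 / 0.23463125 ≈ 372.713
  x_4 = (0.256875·100 + 0.057500·440 + 0.144125·80 + 0.448250·80) / 0.23463125 = 98.3775 / 0.23463125 ≈ 419.286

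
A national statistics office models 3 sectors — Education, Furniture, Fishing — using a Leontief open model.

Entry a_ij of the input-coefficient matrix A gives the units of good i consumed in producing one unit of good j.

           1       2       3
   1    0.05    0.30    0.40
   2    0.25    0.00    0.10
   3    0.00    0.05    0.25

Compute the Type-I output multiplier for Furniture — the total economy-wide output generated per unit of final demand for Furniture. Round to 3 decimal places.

I − A =
  [   0.95    -0.30    -0.40]
  [  -0.25     1.00    -0.10]
  [   0.00    -0.05     0.75]
Cofactors of I−A, C_ij = (−1)^(i+j)·(minor ij) (rows/columns in the sector order above):
  C_11 = (1.00)(0.75) − (-0.10)(-0.05) = 0.7450
  C_12 = −[(-0.25)(0.75) − (-0.10)(0.00)] = 0.1875
  C_13 = (-0.25)(-0.05) − (1.00)(0.00) = 0.0125
  C_21 = −[(-0.30)(0.75) − (-0.40)(-0.05)] = 0.2450
  C_22 = (0.95)(0.75) − (-0.40)(0.00) = 0.7125
  C_23 = −[(0.95)(-0.05) − (-0.30)(0.00)] = 0.0475
  C_31 = (-0.30)(-0.10) − (-0.40)(1.00) = 0.4300
  C_32 = −[(0.95)(-0.10) − (-0.40)(-0.25)] = 0.1950
  C_33 = (0.95)(1.00) − (-0.30)(-0.25) = 0.8750
det(I−A) = Σ_j (I−A)_1j·C_1j = (0.95)(0.7450) + (-0.30)(0.1875) + (-0.40)(0.0125) = 0.6465
adj(I−A) = Cᵀ =
  [ 0.7450   0.2450   0.4300]
  [ 0.1875   0.7125   0.1950]
  [ 0.0125   0.0475   0.8750]
(I − A)⁻¹ = adj(I−A) / det(I−A) ≈
  [   1.1524     0.3790     0.6651]
  [   0.2900     1.1021     0.3016]
  [   0.0193     0.0735     1.3534]
The output multiplier for sector j is the column-j sum of the Leontief inverse (I − A)⁻¹ = adj(I−A) / det(I−A).
Column 2 of adj(I−A): (0.2450, 0.7125, 0.0475); det(I−A) = 0.6465.
m_2 = (0.2450 + 0.7125 + 0.0475) / 0.6465 = 1.005 / 0.6465 ≈ 1.555.

m_2 = 1.555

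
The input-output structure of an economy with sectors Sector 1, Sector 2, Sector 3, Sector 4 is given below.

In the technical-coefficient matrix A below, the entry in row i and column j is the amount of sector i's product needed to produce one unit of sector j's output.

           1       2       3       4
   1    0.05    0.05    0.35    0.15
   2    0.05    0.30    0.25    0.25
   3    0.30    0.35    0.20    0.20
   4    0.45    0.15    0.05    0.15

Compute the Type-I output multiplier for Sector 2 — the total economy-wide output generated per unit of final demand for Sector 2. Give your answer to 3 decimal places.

I − A =
  [   0.95    -0.05    -0.35    -0.15]
  [  -0.05     0.70    -0.25    -0.25]
  [  -0.30    -0.35     0.80    -0.20]
  [  -0.45    -0.15    -0.05     0.85]
Compute the cofactors C_ij = (−1)^(i+j)·(3×3 minor ij) of I−A; the adjugate is their transpose:
adj(I−A) = Cᵀ =
  [ 0.35275   0.16875   0.21725   0.16300]
  [ 0.21350   0.45950   0.25150   0.23200]
  [ 0.28600   0.31150   0.47350   0.25350]
  [ 0.24125   0.18875   0.18725   0.36350]
det(I−A) = Σ_j (I−A)_1j·C_1j = (0.95)(0.35275) + (-0.05)(0.21350) + (-0.35)(0.28600) + (-0.15)(0.24125) = 0.18815
(I − A)⁻¹ = adj(I−A) / det(I−A) ≈
  [   1.8748     0.8969     1.1547     0.8663]
  [   1.1347     2.4422     1.3367     1.2331]
  [   1.5201     1.6556     2.5166     1.3473]
  [   1.2822     1.0032     0.9952     1.9320]
The output multiplier for sector j is the column-j sum of the Leontief inverse (I − A)⁻¹ = adj(I−A) / det(I−A).
Column 2 of adj(I−A): (0.16875, 0.45950, 0.31150, 0.18875); det(I−A) = 0.18815.
m_2 = (0.16875 + 0.45950 + 0.31150 + 0.18875) / 0.18815 = 1.1285 / 0.18815 ≈ 5.998.

m_2 = 5.998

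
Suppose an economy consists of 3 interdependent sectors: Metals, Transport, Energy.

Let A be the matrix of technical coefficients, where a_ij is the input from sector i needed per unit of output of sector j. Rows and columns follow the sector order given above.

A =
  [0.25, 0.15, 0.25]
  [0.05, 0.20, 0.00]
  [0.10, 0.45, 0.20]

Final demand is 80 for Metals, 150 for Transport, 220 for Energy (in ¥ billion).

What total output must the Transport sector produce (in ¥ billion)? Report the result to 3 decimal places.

I − A =
  [   0.75    -0.15    -0.25]
  [  -0.05     0.80     0.00]
  [  -0.10    -0.45     0.80]
Cofactors of I−A, C_ij = (−1)^(i+j)·(minor ij) (rows/columns in the sector order above):
  C_11 = (0.80)(0.80) − (0.00)(-0.45) = 0.6400
  C_12 = −[(-0.05)(0.80) − (0.00)(-0.10)] = 0.0400
  C_13 = (-0.05)(-0.45) − (0.80)(-0.10) = 0.1025
  C_21 = −[(-0.15)(0.80) − (-0.25)(-0.45)] = 0.2325
  C_22 = (0.75)(0.80) − (-0.25)(-0.10) = 0.5750
  C_23 = −[(0.75)(-0.45) − (-0.15)(-0.10)] = 0.3525
  C_31 = (-0.15)(0.00) − (-0.25)(0.80) = 0.2000
  C_32 = −[(0.75)(0.00) − (-0.25)(-0.05)] = 0.0125
  C_33 = (0.75)(0.80) − (-0.15)(-0.05) = 0.5925
det(I−A) = Σ_j (I−A)_1j·C_1j = (0.75)(0.6400) + (-0.15)(0.0400) + (-0.25)(0.1025) = 0.448375
adj(I−A) = Cᵀ =
  [ 0.6400   0.2325   0.2000]
  [ 0.0400   0.5750   0.0125]
  [ 0.1025   0.3525   0.5925]
(I − A)⁻¹ = adj(I−A) / det(I−A) ≈
  [   1.4274     0.5185     0.4461]
  [   0.0892     1.2824     0.0279]
  [   0.2286     0.7862     1.3214]
x = (I − A)⁻¹ d = adj(I−A)·d / det(I−A), with det(I−A) = 0.448375:
  x_M = (0.6400·80 + 0.2325·150 + 0.2000·220) / 0.448375 = 130.075 / 0.448375 ≈ 290.103
  x_T = (0.0400·80 + 0.5750·150 + 0.0125·220) / 0.448375 = 92.20 / 0.448375 ≈ 205.631
  x_E = (0.1025·80 + 0.3525·150 + 0.5925·220) / 0.448375 = 191.425 / 0.448375 ≈ 426.931

x_T = 205.631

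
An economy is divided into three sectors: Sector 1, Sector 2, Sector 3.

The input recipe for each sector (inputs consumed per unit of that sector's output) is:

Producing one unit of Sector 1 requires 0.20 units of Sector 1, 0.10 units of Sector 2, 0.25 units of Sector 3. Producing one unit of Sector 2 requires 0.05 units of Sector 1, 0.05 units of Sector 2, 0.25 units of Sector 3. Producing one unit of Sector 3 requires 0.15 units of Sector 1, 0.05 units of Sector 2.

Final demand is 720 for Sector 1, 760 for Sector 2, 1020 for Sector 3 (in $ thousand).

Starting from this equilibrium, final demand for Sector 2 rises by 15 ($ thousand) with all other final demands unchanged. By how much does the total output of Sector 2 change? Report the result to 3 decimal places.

I − A =
  [   0.80    -0.05    -0.15]
  [  -0.10     0.95    -0.05]
  [  -0.25    -0.25     1.00]
Cofactors of I−A, C_ij = (−1)^(i+j)·(minor ij) (rows/columns in the sector order above):
  C_11 = (0.95)(1.00) − (-0.05)(-0.25) = 0.9375
  C_12 = −[(-0.10)(1.00) − (-0.05)(-0.25)] = 0.1125
  C_13 = (-0.10)(-0.25) − (0.95)(-0.25) = 0.2625
  C_21 = −[(-0.05)(1.00) − (-0.15)(-0.25)] = 0.0875
  C_22 = (0.80)(1.00) − (-0.15)(-0.25) = 0.7625
  C_23 = −[(0.80)(-0.25) − (-0.05)(-0.25)] = 0.2125
  C_31 = (-0.05)(-0.05) − (-0.15)(0.95) = 0.1450
  C_32 = −[(0.80)(-0.05) − (-0.15)(-0.10)] = 0.0550
  C_33 = (0.80)(0.95) − (-0.05)(-0.10) = 0.7550
det(I−A) = Σ_j (I−A)_1j·C_1j = (0.80)(0.9375) + (-0.05)(0.1125) + (-0.15)(0.2625) = 0.7050
adj(I−A) = Cᵀ =
  [ 0.9375   0.0875   0.1450]
  [ 0.1125   0.7625   0.0550]
  [ 0.2625   0.2125   0.7550]
(I − A)⁻¹ = adj(I−A) / det(I−A) ≈
  [   1.3298     0.1241     0.2057]
  [   0.1596     1.0816     0.0780]
  [   0.3723     0.3014     1.0709]
Δx = (I − A)⁻¹ Δd with Δd having +15 in the Sector 2 component and 0 elsewhere.
So Δx_2 = L_22 · (+15), where L_22 = adj(I−A)_22 / det(I−A) = 0.7625 / 0.7050.
Δx_2 = 0.7625 × (+15) / 0.7050 = 11.4375 / 0.7050 ≈ 16.223.

Δx_2 = 16.223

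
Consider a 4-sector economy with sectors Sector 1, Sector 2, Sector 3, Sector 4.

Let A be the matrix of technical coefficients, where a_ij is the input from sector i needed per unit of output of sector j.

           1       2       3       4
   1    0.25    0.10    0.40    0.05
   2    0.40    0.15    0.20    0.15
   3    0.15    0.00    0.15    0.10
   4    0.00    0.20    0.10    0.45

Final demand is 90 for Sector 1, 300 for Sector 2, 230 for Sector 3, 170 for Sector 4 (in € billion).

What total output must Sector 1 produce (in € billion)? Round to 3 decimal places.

x_1 = 510.324

I − A =
  [   0.75    -0.10    -0.40    -0.05]
  [  -0.40     0.85    -0.20    -0.15]
  [  -0.15     0.00     0.85    -0.10]
  [   0.00    -0.20    -0.10     0.55]
Compute the cofactors C_ij = (−1)^(i+j)·(3×3 minor ij) of I−A; the adjugate is their transpose:
adj(I−A) = Cᵀ =
  [ 0.359375   0.062250   0.193750   0.084875]
  [ 0.201750   0.309375   0.183750   0.136125]
  [ 0.073625   0.024750   0.302125   0.068375]
  [ 0.086750   0.117000   0.121750   0.453875]
det(I−A) = Σ_j (I−A)_1j·C_1j = (0.75)(0.359375) + (-0.10)(0.201750) + (-0.40)(0.073625) + (-0.05)(0.086750) = 0.21556875
(I − A)⁻¹ = adj(I−A) / det(I−A) ≈
  [   1.6671     0.2888     0.8988     0.3937]
  [   0.9359     1.4352     0.8524     0.6315]
  [   0.3415     0.1148     1.4015     0.3172]
  [   0.4024     0.5428     0.5648     2.1055]
x = (I − A)⁻¹ d = adj(I−A)·d / det(I−A), with det(I−A) = 0.21556875:
  x_1 = (0.359375·90 + 0.062250·300 + 0.193750·230 + 0.084875·170) / 0.21556875 = 110.01 / 0.21556875 ≈ 510.324
  x_2 = (0.201750·90 + 0.309375·300 + 0.183750·230 + 0.136125·170) / 0.21556875 = 176.37375 / 0.21556875 ≈ 818.179
  x_3 = (0.073625·90 + 0.024750·300 + 0.302125·230 + 0.068375·170) / 0.21556875 = 95.16375 / 0.21556875 ≈ 441.454
  x_4 = (0.086750·90 + 0.117000·300 + 0.121750·230 + 0.453875·170) / 0.21556875 = 148.06875 / 0.21556875 ≈ 686.875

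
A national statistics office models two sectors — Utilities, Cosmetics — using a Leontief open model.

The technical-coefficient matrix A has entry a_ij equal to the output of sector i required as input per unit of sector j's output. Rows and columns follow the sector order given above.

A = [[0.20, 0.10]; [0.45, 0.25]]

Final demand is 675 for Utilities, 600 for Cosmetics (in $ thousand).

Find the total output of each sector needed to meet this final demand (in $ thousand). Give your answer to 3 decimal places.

I − A =
  [   0.80    -0.10]
  [  -0.45     0.75]
det(I−A) = (0.80)(0.75) − (-0.10)(-0.45) = 0.5550
adj(I−A) = [[0.75, 0.10], [0.45, 0.80]]
(I − A)⁻¹ = adj(I−A) / det(I−A) ≈
  [   1.3514     0.1802]
  [   0.8108     1.4414]
x = (I − A)⁻¹ d = adj(I−A)·d / det(I−A), with det(I−A) = 0.5550:
  x_U = (0.75·675 + 0.10·600) / 0.5550 = 566.25 / 0.5550 ≈ 1020.270
  x_C = (0.45·675 + 0.80·600) / 0.5550 = 783.75 / 0.5550 ≈ 1412.162

x_U = 1020.270, x_C = 1412.162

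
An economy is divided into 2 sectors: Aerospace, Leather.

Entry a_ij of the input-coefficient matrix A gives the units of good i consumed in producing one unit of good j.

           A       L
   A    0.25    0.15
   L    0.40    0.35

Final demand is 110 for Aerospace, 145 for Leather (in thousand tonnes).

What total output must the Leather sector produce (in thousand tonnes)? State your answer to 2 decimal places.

I − A =
  [   0.75    -0.15]
  [  -0.40     0.65]
det(I−A) = (0.75)(0.65) − (-0.15)(-0.40) = 0.4275
adj(I−A) = [[0.65, 0.15], [0.40, 0.75]]
(I − A)⁻¹ = adj(I−A) / det(I−A) ≈
  [   1.5205     0.3509]
  [   0.9357     1.7544]
x = (I − A)⁻¹ d = adj(I−A)·d / det(I−A), with det(I−A) = 0.4275:
  x_A = (0.65·110 + 0.15·145) / 0.4275 = 93.25 / 0.4275 ≈ 218.13
  x_L = (0.40·110 + 0.75·145) / 0.4275 = 152.75 / 0.4275 ≈ 357.31

x_L = 357.31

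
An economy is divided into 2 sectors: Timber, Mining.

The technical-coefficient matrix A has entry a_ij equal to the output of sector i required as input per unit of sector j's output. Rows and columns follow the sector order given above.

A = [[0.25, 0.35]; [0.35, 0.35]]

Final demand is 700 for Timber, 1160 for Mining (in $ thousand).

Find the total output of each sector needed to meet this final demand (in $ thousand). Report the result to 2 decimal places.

x_1 = 2358.90, x_2 = 3054.79

I − A =
  [   0.75    -0.35]
  [  -0.35     0.65]
det(I−A) = (0.75)(0.65) − (-0.35)(-0.35) = 0.3650
adj(I−A) = [[0.65, 0.35], [0.35, 0.75]]
(I − A)⁻¹ = adj(I−A) / det(I−A) ≈
  [   1.7808     0.9589]
  [   0.9589     2.0548]
x = (I − A)⁻¹ d = adj(I−A)·d / det(I−A), with det(I−A) = 0.3650:
  x_1 = (0.65·700 + 0.35·1160) / 0.3650 = 861.00 / 0.3650 ≈ 2358.90
  x_2 = (0.35·700 + 0.75·1160) / 0.3650 = 1115.00 / 0.3650 ≈ 3054.79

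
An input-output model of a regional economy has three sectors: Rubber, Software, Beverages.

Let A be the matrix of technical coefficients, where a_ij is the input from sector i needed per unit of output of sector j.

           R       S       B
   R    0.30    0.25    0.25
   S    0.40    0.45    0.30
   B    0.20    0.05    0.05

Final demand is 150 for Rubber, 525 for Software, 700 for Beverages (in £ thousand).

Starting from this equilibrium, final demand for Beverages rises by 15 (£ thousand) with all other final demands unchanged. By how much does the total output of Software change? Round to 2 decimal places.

I − A =
  [   0.70    -0.25    -0.25]
  [  -0.40     0.55    -0.30]
  [  -0.20    -0.05     0.95]
Cofactors of I−A, C_ij = (−1)^(i+j)·(minor ij) (rows/columns in the sector order above):
  C_11 = (0.55)(0.95) − (-0.30)(-0.05) = 0.5075
  C_12 = −[(-0.40)(0.95) − (-0.30)(-0.20)] = 0.4400
  C_13 = (-0.40)(-0.05) − (0.55)(-0.20) = 0.1300
  C_21 = −[(-0.25)(0.95) − (-0.25)(-0.05)] = 0.2500
  C_22 = (0.70)(0.95) − (-0.25)(-0.20) = 0.6150
  C_23 = −[(0.70)(-0.05) − (-0.25)(-0.20)] = 0.0850
  C_31 = (-0.25)(-0.30) − (-0.25)(0.55) = 0.2125
  C_32 = −[(0.70)(-0.30) − (-0.25)(-0.40)] = 0.3100
  C_33 = (0.70)(0.55) − (-0.25)(-0.40) = 0.2850
det(I−A) = Σ_j (I−A)_1j·C_1j = (0.70)(0.5075) + (-0.25)(0.4400) + (-0.25)(0.1300) = 0.21275
adj(I−A) = Cᵀ =
  [ 0.5075   0.2500   0.2125]
  [ 0.4400   0.6150   0.3100]
  [ 0.1300   0.0850   0.2850]
(I − A)⁻¹ = adj(I−A) / det(I−A) ≈
  [   2.3854     1.1751     0.9988]
  [   2.0682     2.8907     1.4571]
  [   0.6110     0.3995     1.3396]
Δx = (I − A)⁻¹ Δd with Δd having +15 in the Beverages component and 0 elsewhere.
So Δx_S = L_SB · (+15), where L_SB = adj(I−A)_SB / det(I−A) = 0.3100 / 0.21275.
Δx_S = 0.3100 × (+15) / 0.21275 = 4.65 / 0.21275 ≈ 21.86.

Δx_S = 21.86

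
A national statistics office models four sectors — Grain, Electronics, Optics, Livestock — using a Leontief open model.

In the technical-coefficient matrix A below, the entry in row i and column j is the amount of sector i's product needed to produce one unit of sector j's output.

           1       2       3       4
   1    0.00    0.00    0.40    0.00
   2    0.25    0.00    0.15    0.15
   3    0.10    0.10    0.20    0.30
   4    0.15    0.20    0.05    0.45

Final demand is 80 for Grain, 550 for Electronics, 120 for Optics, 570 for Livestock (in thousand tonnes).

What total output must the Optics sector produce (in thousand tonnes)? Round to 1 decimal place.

x_3 = 950.7

I − A =
  [   1.00     0.00    -0.40     0.00]
  [  -0.25     1.00    -0.15    -0.15]
  [  -0.10    -0.10     0.80    -0.30]
  [  -0.15    -0.20    -0.05     0.55]
Compute the cofactors C_ij = (−1)^(i+j)·(3×3 minor ij) of I−A; the adjugate is their transpose:
adj(I−A) = Cᵀ =
  [ 0.3830   0.0460   0.2080   0.1260]
  [ 0.1400   0.3850   0.1540   0.1890]
  [ 0.1280   0.1150   0.5200   0.3150]
  [ 0.1670   0.1630   0.1600   0.7350]
det(I−A) = Σ_j (I−A)_1j·C_1j = (1.00)(0.3830) + (0.00)(0.1400) + (-0.40)(0.1280) + (0.00)(0.1670) = 0.3318
(I − A)⁻¹ = adj(I−A) / det(I−A) ≈
  [   1.1543     0.1386     0.6269     0.3797]
  [   0.4219     1.1603     0.4641     0.5696]
  [   0.3858     0.3466     1.5672     0.9494]
  [   0.5033     0.4913     0.4822     2.2152]
x = (I − A)⁻¹ d = adj(I−A)·d / det(I−A), with det(I−A) = 0.3318:
  x_1 = (0.3830·80 + 0.0460·550 + 0.2080·120 + 0.1260·570) / 0.3318 = 152.72 / 0.3318 ≈ 460.3
  x_2 = (0.1400·80 + 0.3850·550 + 0.1540·120 + 0.1890·570) / 0.3318 = 349.16 / 0.3318 ≈ 1052.3
  x_3 = (0.1280·80 + 0.1150·550 + 0.5200·120 + 0.3150·570) / 0.3318 = 315.44 / 0.3318 ≈ 950.7
  x_4 = (0.1670·80 + 0.1630·550 + 0.1600·120 + 0.7350·570) / 0.3318 = 541.16 / 0.3318 ≈ 1631.0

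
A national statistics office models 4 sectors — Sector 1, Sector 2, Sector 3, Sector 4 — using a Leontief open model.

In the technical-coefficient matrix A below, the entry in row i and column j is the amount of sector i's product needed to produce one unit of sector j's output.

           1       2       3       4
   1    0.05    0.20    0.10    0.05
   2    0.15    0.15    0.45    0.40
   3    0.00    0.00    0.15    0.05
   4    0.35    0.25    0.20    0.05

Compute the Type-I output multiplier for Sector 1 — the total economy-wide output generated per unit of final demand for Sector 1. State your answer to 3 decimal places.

I − A =
  [   0.95    -0.20    -0.10    -0.05]
  [  -0.15     0.85    -0.45    -0.40]
  [   0.00     0.00     0.85    -0.05]
  [  -0.35    -0.25    -0.20     0.95]
Compute the cofactors C_ij = (−1)^(i+j)·(3×3 minor ij) of I−A; the adjugate is their transpose:
adj(I−A) = Cᵀ =
  [ 0.587250   0.171375   0.186375   0.112875]
  [ 0.246500   0.741000   0.504000   0.351500]
  [ 0.016750   0.015375   0.598875   0.038875]
  [ 0.284750   0.261375   0.327375   0.660875]
det(I−A) = Σ_j (I−A)_1j·C_1j = (0.95)(0.587250) + (-0.20)(0.246500) + (-0.10)(0.016750) + (-0.05)(0.284750) = 0.492675
(I − A)⁻¹ = adj(I−A) / det(I−A) ≈
  [   1.1920     0.3478     0.3783     0.2291]
  [   0.5003     1.5040     1.0230     0.7135]
  [   0.0340     0.0312     1.2156     0.0789]
  [   0.5780     0.5305     0.6645     1.3414]
The output multiplier for sector j is the column-j sum of the Leontief inverse (I − A)⁻¹ = adj(I−A) / det(I−A).
Column 1 of adj(I−A): (0.587250, 0.246500, 0.016750, 0.284750); det(I−A) = 0.492675.
m_1 = (0.587250 + 0.246500 + 0.016750 + 0.284750) / 0.492675 = 1.13525 / 0.492675 ≈ 2.304.

m_1 = 2.304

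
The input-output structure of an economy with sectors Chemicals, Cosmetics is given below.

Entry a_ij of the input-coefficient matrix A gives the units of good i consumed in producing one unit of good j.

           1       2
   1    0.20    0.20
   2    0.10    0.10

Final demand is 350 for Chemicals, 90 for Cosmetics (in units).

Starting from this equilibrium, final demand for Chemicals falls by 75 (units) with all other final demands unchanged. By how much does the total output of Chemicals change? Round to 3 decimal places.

I − A =
  [   0.80    -0.20]
  [  -0.10     0.90]
det(I−A) = (0.80)(0.90) − (-0.20)(-0.10) = 0.7000
adj(I−A) = [[0.90, 0.20], [0.10, 0.80]]
(I − A)⁻¹ = adj(I−A) / det(I−A) ≈
  [   1.2857     0.2857]
  [   0.1429     1.1429]
Δx = (I − A)⁻¹ Δd with Δd having -75 in the Chemicals component and 0 elsewhere.
So Δx_1 = L_11 · (-75), where L_11 = adj(I−A)_11 / det(I−A) = 0.90 / 0.7000.
Δx_1 = 0.90 × (-75) / 0.7000 = -67.50 / 0.7000 ≈ -96.429.

Δx_1 = -96.429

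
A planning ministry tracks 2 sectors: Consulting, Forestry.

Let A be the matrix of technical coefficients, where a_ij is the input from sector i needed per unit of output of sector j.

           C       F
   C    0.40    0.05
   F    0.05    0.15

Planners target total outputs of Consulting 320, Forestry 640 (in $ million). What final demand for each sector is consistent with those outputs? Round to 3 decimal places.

I − A =
  [   0.60    -0.05]
  [  -0.05     0.85]
d = (I − A) x:
  d_C = (+0.60)·320 + (-0.05)·640 = 160.000
  d_F = (-0.05)·320 + (+0.85)·640 = 528.000

d_C = 160.000, d_F = 528.000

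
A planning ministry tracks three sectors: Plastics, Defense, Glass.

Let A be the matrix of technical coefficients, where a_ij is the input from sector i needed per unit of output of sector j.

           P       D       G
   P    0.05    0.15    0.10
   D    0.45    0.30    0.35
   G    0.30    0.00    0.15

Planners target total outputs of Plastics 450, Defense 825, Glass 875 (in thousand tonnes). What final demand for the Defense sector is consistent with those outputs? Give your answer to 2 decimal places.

I − A =
  [   0.95    -0.15    -0.10]
  [  -0.45     0.70    -0.35]
  [  -0.30     0.00     0.85]
d = (I − A) x:
  d_P = (+0.95)·450 + (-0.15)·825 + (-0.10)·875 = 216.25
  d_D = (-0.45)·450 + (+0.70)·825 + (-0.35)·875 = 68.75
  d_G = (-0.30)·450 + (+0.00)·825 + (+0.85)·875 = 608.75

d_D = 68.75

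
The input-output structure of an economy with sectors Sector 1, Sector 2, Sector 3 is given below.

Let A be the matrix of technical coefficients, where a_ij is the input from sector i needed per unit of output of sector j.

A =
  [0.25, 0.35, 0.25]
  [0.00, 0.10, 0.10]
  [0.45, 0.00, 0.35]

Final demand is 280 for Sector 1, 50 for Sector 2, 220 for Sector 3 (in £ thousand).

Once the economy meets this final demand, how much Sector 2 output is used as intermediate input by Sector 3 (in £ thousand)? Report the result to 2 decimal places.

z_23 = 83.85

I − A =
  [   0.75    -0.35    -0.25]
  [   0.00     0.90    -0.10]
  [  -0.45     0.00     0.65]
Cofactors of I−A, C_ij = (−1)^(i+j)·(minor ij) (rows/columns in the sector order above):
  C_11 = (0.90)(0.65) − (-0.10)(0.00) = 0.5850
  C_12 = −[(0.00)(0.65) − (-0.10)(-0.45)] = 0.0450
  C_13 = (0.00)(0.00) − (0.90)(-0.45) = 0.4050
  C_21 = −[(-0.35)(0.65) − (-0.25)(0.00)] = 0.2275
  C_22 = (0.75)(0.65) − (-0.25)(-0.45) = 0.3750
  C_23 = −[(0.75)(0.00) − (-0.35)(-0.45)] = 0.1575
  C_31 = (-0.35)(-0.10) − (-0.25)(0.90) = 0.2600
  C_32 = −[(0.75)(-0.10) − (-0.25)(0.00)] = 0.0750
  C_33 = (0.75)(0.90) − (-0.35)(0.00) = 0.6750
det(I−A) = Σ_j (I−A)_1j·C_1j = (0.75)(0.5850) + (-0.35)(0.0450) + (-0.25)(0.4050) = 0.32175
adj(I−A) = Cᵀ =
  [ 0.5850   0.2275   0.2600]
  [ 0.0450   0.3750   0.0750]
  [ 0.4050   0.1575   0.6750]
(I − A)⁻¹ = adj(I−A) / det(I−A) ≈
  [   1.8182     0.7071     0.8081]
  [   0.1399     1.1655     0.2331]
  [   1.2587     0.4895     2.0979]
First solve x = (I − A)⁻¹ d = adj(I−A)·d / det(I−A); in particular x_3 = (0.4050·280 + 0.1575·50 + 0.6750·220) / 0.32175 = 269.775 / 0.32175 ≈ 838.4615.
Intermediate flow from 2 to 3: z_23 = a_23 · x_3 = 0.10 × 269.775 / 0.32175 = 26.9775 / 0.32175 ≈ 83.85.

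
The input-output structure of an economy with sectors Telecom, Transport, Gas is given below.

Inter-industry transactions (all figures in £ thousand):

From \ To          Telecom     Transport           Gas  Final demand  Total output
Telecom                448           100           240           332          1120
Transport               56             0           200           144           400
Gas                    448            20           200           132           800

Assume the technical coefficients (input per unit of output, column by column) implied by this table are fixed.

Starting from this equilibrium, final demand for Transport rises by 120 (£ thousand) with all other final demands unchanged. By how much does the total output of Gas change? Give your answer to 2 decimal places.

Technical coefficients a_ij = z_ij / X_j:
  a_11 = 448/1120 = 0.40, a_21 = 56/1120 = 0.05, a_31 = 448/1120 = 0.40
  a_12 = 100/400 = 0.25, a_22 = 0/400 = 0.00, a_32 = 20/400 = 0.05
  a_13 = 240/800 = 0.30, a_23 = 200/800 = 0.25, a_33 = 200/800 = 0.25
I − A =
  [   0.60    -0.25    -0.30]
  [  -0.05     1.00    -0.25]
  [  -0.40    -0.05     0.75]
Cofactors of I−A, C_ij = (−1)^(i+j)·(minor ij) (rows/columns in the sector order above):
  C_11 = (1.00)(0.75) − (-0.25)(-0.05) = 0.7375
  C_12 = −[(-0.05)(0.75) − (-0.25)(-0.40)] = 0.1375
  C_13 = (-0.05)(-0.05) − (1.00)(-0.40) = 0.4025
  C_21 = −[(-0.25)(0.75) − (-0.30)(-0.05)] = 0.2025
  C_22 = (0.60)(0.75) − (-0.30)(-0.40) = 0.3300
  C_23 = −[(0.60)(-0.05) − (-0.25)(-0.40)] = 0.1300
  C_31 = (-0.25)(-0.25) − (-0.30)(1.00) = 0.3625
  C_32 = −[(0.60)(-0.25) − (-0.30)(-0.05)] = 0.1650
  C_33 = (0.60)(1.00) − (-0.25)(-0.05) = 0.5875
det(I−A) = Σ_j (I−A)_1j·C_1j = (0.60)(0.7375) + (-0.25)(0.1375) + (-0.30)(0.4025) = 0.287375
adj(I−A) = Cᵀ =
  [ 0.7375   0.2025   0.3625]
  [ 0.1375   0.3300   0.1650]
  [ 0.4025   0.1300   0.5875]
(I − A)⁻¹ = adj(I−A) / det(I−A) ≈
  [   2.5663     0.7047     1.2614]
  [   0.4785     1.1483     0.5742]
  [   1.4006     0.4524     2.0444]
Δx = (I − A)⁻¹ Δd with Δd having +120 in the Transport component and 0 elsewhere.
So Δx_3 = L_32 · (+120), where L_32 = adj(I−A)_32 / det(I−A) = 0.1300 / 0.287375.
Δx_3 = 0.1300 × (+120) / 0.287375 = 15.60 / 0.287375 ≈ 54.28.

Δx_3 = 54.28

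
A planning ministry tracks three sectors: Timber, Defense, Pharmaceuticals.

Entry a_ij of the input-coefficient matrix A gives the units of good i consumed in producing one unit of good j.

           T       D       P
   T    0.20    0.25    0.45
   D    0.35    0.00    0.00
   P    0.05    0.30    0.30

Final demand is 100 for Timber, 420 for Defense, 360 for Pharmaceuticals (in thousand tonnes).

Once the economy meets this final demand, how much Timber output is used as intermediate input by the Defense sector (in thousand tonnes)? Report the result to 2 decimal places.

z_TD = 178.88

I − A =
  [   0.80    -0.25    -0.45]
  [  -0.35     1.00     0.00]
  [  -0.05    -0.30     0.70]
Cofactors of I−A, C_ij = (−1)^(i+j)·(minor ij) (rows/columns in the sector order above):
  C_11 = (1.00)(0.70) − (0.00)(-0.30) = 0.7000
  C_12 = −[(-0.35)(0.70) − (0.00)(-0.05)] = 0.2450
  C_13 = (-0.35)(-0.30) − (1.00)(-0.05) = 0.1550
  C_21 = −[(-0.25)(0.70) − (-0.45)(-0.30)] = 0.3100
  C_22 = (0.80)(0.70) − (-0.45)(-0.05) = 0.5375
  C_23 = −[(0.80)(-0.30) − (-0.25)(-0.05)] = 0.2525
  C_31 = (-0.25)(0.00) − (-0.45)(1.00) = 0.4500
  C_32 = −[(0.80)(0.00) − (-0.45)(-0.35)] = 0.1575
  C_33 = (0.80)(1.00) − (-0.25)(-0.35) = 0.7125
det(I−A) = Σ_j (I−A)_1j·C_1j = (0.80)(0.7000) + (-0.25)(0.2450) + (-0.45)(0.1550) = 0.4290
adj(I−A) = Cᵀ =
  [ 0.7000   0.3100   0.4500]
  [ 0.2450   0.5375   0.1575]
  [ 0.1550   0.2525   0.7125]
(I − A)⁻¹ = adj(I−A) / det(I−A) ≈
  [   1.6317     0.7226     1.0490]
  [   0.5711     1.2529     0.3671]
  [   0.3613     0.5886     1.6608]
First solve x = (I − A)⁻¹ d = adj(I−A)·d / det(I−A); in particular x_D = (0.2450·100 + 0.5375·420 + 0.1575·360) / 0.4290 = 306.95 / 0.4290 ≈ 715.5012.
Intermediate flow from T to D: z_TD = a_TD · x_D = 0.25 × 306.95 / 0.4290 = 76.7375 / 0.4290 ≈ 178.88.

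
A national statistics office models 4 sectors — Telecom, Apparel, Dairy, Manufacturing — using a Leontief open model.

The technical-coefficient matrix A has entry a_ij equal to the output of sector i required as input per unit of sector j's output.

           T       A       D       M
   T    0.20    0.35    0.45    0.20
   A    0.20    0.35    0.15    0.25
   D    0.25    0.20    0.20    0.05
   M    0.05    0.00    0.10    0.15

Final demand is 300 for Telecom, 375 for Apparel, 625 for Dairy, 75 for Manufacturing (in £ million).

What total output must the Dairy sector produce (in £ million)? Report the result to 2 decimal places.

x_D = 2142.15

I − A =
  [   0.80    -0.35    -0.45    -0.20]
  [  -0.20     0.65    -0.15    -0.25]
  [  -0.25    -0.20     0.80    -0.05]
  [  -0.05     0.00    -0.10     0.85]
Compute the cofactors C_ij = (−1)^(i+j)·(3×3 minor ij) of I−A; the adjugate is their transpose:
adj(I−A) = Cᵀ =
  [ 0.408250   0.316750   0.315000   0.207750]
  [ 0.183500   0.430250   0.206625   0.181875]
  [ 0.176250   0.209250   0.371625   0.124875]
  [ 0.044750   0.043250   0.062250   0.231750]
det(I−A) = Σ_j (I−A)_1j·C_1j = (0.80)(0.408250) + (-0.35)(0.183500) + (-0.45)(0.176250) + (-0.20)(0.044750) = 0.1741125
(I − A)⁻¹ = adj(I−A) / det(I−A) ≈
  [   2.3447     1.8192     1.8092     1.1932]
  [   1.0539     2.4711     1.1867     1.0446]
  [   1.0123     1.2018     2.1344     0.7172]
  [   0.2570     0.2484     0.3575     1.3310]
x = (I − A)⁻¹ d = adj(I−A)·d / det(I−A), with det(I−A) = 0.1741125:
  x_T = (0.408250·300 + 0.316750·375 + 0.315000·625 + 0.207750·75) / 0.1741125 = 453.7125 / 0.1741125 ≈ 2605.86
  x_A = (0.183500·300 + 0.430250·375 + 0.206625·625 + 0.181875·75) / 0.1741125 = 359.175 / 0.1741125 ≈ 2062.89
  x_D = (0.176250·300 + 0.209250·375 + 0.371625·625 + 0.124875·75) / 0.1741125 = 372.975 / 0.1741125 ≈ 2142.15
  x_M = (0.044750·300 + 0.043250·375 + 0.062250·625 + 0.231750·75) / 0.1741125 = 85.93125 / 0.1741125 ≈ 493.54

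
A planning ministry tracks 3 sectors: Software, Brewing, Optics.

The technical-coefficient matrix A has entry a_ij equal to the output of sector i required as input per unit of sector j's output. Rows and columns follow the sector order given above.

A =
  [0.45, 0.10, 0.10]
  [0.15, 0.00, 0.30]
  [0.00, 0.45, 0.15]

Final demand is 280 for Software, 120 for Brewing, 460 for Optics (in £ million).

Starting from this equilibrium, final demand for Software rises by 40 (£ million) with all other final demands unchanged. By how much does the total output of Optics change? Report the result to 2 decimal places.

Δx_O = 7.22

I − A =
  [   0.55    -0.10    -0.10]
  [  -0.15     1.00    -0.30]
  [   0.00    -0.45     0.85]
Cofactors of I−A, C_ij = (−1)^(i+j)·(minor ij) (rows/columns in the sector order above):
  C_11 = (1.00)(0.85) − (-0.30)(-0.45) = 0.7150
  C_12 = −[(-0.15)(0.85) − (-0.30)(0.00)] = 0.1275
  C_13 = (-0.15)(-0.45) − (1.00)(0.00) = 0.0675
  C_21 = −[(-0.10)(0.85) − (-0.10)(-0.45)] = 0.1300
  C_22 = (0.55)(0.85) − (-0.10)(0.00) = 0.4675
  C_23 = −[(0.55)(-0.45) − (-0.10)(0.00)] = 0.2475
  C_31 = (-0.10)(-0.30) − (-0.10)(1.00) = 0.1300
  C_32 = −[(0.55)(-0.30) − (-0.10)(-0.15)] = 0.1800
  C_33 = (0.55)(1.00) − (-0.10)(-0.15) = 0.5350
det(I−A) = Σ_j (I−A)_1j·C_1j = (0.55)(0.7150) + (-0.10)(0.1275) + (-0.10)(0.0675) = 0.37375
adj(I−A) = Cᵀ =
  [ 0.7150   0.1300   0.1300]
  [ 0.1275   0.4675   0.1800]
  [ 0.0675   0.2475   0.5350]
(I − A)⁻¹ = adj(I−A) / det(I−A) ≈
  [   1.9130     0.3478     0.3478]
  [   0.3411     1.2508     0.4816]
  [   0.1806     0.6622     1.4314]
Δx = (I − A)⁻¹ Δd with Δd having +40 in the Software component and 0 elsewhere.
So Δx_O = L_OS · (+40), where L_OS = adj(I−A)_OS / det(I−A) = 0.0675 / 0.37375.
Δx_O = 0.0675 × (+40) / 0.37375 = 2.70 / 0.37375 ≈ 7.22.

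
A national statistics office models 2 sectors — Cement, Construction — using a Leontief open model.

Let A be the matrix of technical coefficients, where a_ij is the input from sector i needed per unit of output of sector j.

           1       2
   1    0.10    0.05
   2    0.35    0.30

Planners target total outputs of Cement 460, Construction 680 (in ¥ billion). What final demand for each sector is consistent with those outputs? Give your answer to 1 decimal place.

I − A =
  [   0.90    -0.05]
  [  -0.35     0.70]
d = (I − A) x:
  d_1 = (+0.90)·460 + (-0.05)·680 = 380.0
  d_2 = (-0.35)·460 + (+0.70)·680 = 315.0

d_1 = 380.0, d_2 = 315.0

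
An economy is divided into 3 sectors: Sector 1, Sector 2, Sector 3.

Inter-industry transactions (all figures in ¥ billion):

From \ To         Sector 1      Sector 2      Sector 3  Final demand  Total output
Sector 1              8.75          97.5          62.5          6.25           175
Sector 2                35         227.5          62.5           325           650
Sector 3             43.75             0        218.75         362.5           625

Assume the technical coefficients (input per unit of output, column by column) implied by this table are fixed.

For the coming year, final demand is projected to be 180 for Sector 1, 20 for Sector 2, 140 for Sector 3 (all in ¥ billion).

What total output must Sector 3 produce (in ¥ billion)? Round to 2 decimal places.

x_3 = 310.19

Technical coefficients a_ij = z_ij / X_j:
  a_11 = 8.75/175 = 0.05, a_21 = 35/175 = 0.20, a_31 = 43.75/175 = 0.25
  a_12 = 97.5/650 = 0.15, a_22 = 227.5/650 = 0.35, a_32 = 0/650 = 0.00
  a_13 = 62.5/625 = 0.10, a_23 = 62.5/625 = 0.10, a_33 = 218.75/625 = 0.35
I − A =
  [   0.95    -0.15    -0.10]
  [  -0.20     0.65    -0.10]
  [  -0.25     0.00     0.65]
Cofactors of I−A, C_ij = (−1)^(i+j)·(minor ij) (rows/columns in the sector order above):
  C_11 = (0.65)(0.65) − (-0.10)(0.00) = 0.4225
  C_12 = −[(-0.20)(0.65) − (-0.10)(-0.25)] = 0.1550
  C_13 = (-0.20)(0.00) − (0.65)(-0.25) = 0.1625
  C_21 = −[(-0.15)(0.65) − (-0.10)(0.00)] = 0.0975
  C_22 = (0.95)(0.65) − (-0.10)(-0.25) = 0.5925
  C_23 = −[(0.95)(0.00) − (-0.15)(-0.25)] = 0.0375
  C_31 = (-0.15)(-0.10) − (-0.10)(0.65) = 0.0800
  C_32 = −[(0.95)(-0.10) − (-0.10)(-0.20)] = 0.1150
  C_33 = (0.95)(0.65) − (-0.15)(-0.20) = 0.5875
det(I−A) = Σ_j (I−A)_1j·C_1j = (0.95)(0.4225) + (-0.15)(0.1550) + (-0.10)(0.1625) = 0.361875
adj(I−A) = Cᵀ =
  [ 0.4225   0.0975   0.0800]
  [ 0.1550   0.5925   0.1150]
  [ 0.1625   0.0375   0.5875]
(I − A)⁻¹ = adj(I−A) / det(I−A) ≈
  [   1.1675     0.2694     0.2211]
  [   0.4283     1.6373     0.3178]
  [   0.4491     0.1036     1.6235]
x = (I − A)⁻¹ d = adj(I−A)·d / det(I−A), with det(I−A) = 0.361875:
  x_1 = (0.4225·180 + 0.0975·20 + 0.0800·140) / 0.361875 = 89.20 / 0.361875 ≈ 246.49
  x_2 = (0.1550·180 + 0.5925·20 + 0.1150·140) / 0.361875 = 55.85 / 0.361875 ≈ 154.34
  x_3 = (0.1625·180 + 0.0375·20 + 0.5875·140) / 0.361875 = 112.25 / 0.361875 ≈ 310.19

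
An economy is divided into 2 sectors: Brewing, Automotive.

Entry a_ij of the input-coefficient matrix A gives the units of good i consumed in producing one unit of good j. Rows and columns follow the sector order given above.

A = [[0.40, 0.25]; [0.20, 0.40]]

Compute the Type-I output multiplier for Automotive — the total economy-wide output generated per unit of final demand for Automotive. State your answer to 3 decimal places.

m_A = 2.742

I − A =
  [   0.60    -0.25]
  [  -0.20     0.60]
det(I−A) = (0.60)(0.60) − (-0.25)(-0.20) = 0.3100
adj(I−A) = [[0.60, 0.25], [0.20, 0.60]]
(I − A)⁻¹ = adj(I−A) / det(I−A) ≈
  [   1.9355     0.8065]
  [   0.6452     1.9355]
The output multiplier for sector j is the column-j sum of the Leontief inverse (I − A)⁻¹ = adj(I−A) / det(I−A).
Column A of adj(I−A): (0.25, 0.60); det(I−A) = 0.3100.
m_A = (0.25 + 0.60) / 0.3100 = 0.85 / 0.3100 ≈ 2.742.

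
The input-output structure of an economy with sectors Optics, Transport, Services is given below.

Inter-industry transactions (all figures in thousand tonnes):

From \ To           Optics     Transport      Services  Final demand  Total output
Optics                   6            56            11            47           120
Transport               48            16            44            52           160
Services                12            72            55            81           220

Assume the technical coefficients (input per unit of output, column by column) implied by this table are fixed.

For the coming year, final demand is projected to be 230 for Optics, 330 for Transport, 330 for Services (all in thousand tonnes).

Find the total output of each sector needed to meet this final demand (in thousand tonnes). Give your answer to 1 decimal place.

x_1 = 619.5, x_2 = 874.8, x_3 = 1047.5

Technical coefficients a_ij = z_ij / X_j:
  a_11 = 6/120 = 0.05, a_21 = 48/120 = 0.40, a_31 = 12/120 = 0.10
  a_12 = 56/160 = 0.35, a_22 = 16/160 = 0.10, a_32 = 72/160 = 0.45
  a_13 = 11/220 = 0.05, a_23 = 44/220 = 0.20, a_33 = 55/220 = 0.25
I − A =
  [   0.95    -0.35    -0.05]
  [  -0.40     0.90    -0.20]
  [  -0.10    -0.45     0.75]
Cofactors of I−A, C_ij = (−1)^(i+j)·(minor ij) (rows/columns in the sector order above):
  C_11 = (0.90)(0.75) − (-0.20)(-0.45) = 0.5850
  C_12 = −[(-0.40)(0.75) − (-0.20)(-0.10)] = 0.3200
  C_13 = (-0.40)(-0.45) − (0.90)(-0.10) = 0.2700
  C_21 = −[(-0.35)(0.75) − (-0.05)(-0.45)] = 0.2850
  C_22 = (0.95)(0.75) − (-0.05)(-0.10) = 0.7075
  C_23 = −[(0.95)(-0.45) − (-0.35)(-0.10)] = 0.4625
  C_31 = (-0.35)(-0.20) − (-0.05)(0.90) = 0.1150
  C_32 = −[(0.95)(-0.20) − (-0.05)(-0.40)] = 0.2100
  C_33 = (0.95)(0.90) − (-0.35)(-0.40) = 0.7150
det(I−A) = Σ_j (I−A)_1j·C_1j = (0.95)(0.5850) + (-0.35)(0.3200) + (-0.05)(0.2700) = 0.43025
adj(I−A) = Cᵀ =
  [ 0.5850   0.2850   0.1150]
  [ 0.3200   0.7075   0.2100]
  [ 0.2700   0.4625   0.7150]
(I − A)⁻¹ = adj(I−A) / det(I−A) ≈
  [   1.3597     0.6624     0.2673]
  [   0.7438     1.6444     0.4881]
  [   0.6275     1.0750     1.6618]
x = (I − A)⁻¹ d = adj(I−A)·d / det(I−A), with det(I−A) = 0.43025:
  x_1 = (0.5850·230 + 0.2850·330 + 0.1150·330) / 0.43025 = 266.55 / 0.43025 ≈ 619.5
  x_2 = (0.3200·230 + 0.7075·330 + 0.2100·330) / 0.43025 = 376.375 / 0.43025 ≈ 874.8
  x_3 = (0.2700·230 + 0.4625·330 + 0.7150·330) / 0.43025 = 450.675 / 0.43025 ≈ 1047.5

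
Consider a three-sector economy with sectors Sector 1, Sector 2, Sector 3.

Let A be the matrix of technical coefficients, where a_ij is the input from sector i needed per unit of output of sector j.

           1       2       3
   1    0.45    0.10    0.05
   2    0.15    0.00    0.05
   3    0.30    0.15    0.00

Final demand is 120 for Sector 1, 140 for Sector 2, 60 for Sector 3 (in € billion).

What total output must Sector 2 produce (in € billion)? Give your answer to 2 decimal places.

I − A =
  [   0.55    -0.10    -0.05]
  [  -0.15     1.00    -0.05]
  [  -0.30    -0.15     1.00]
Cofactors of I−A, C_ij = (−1)^(i+j)·(minor ij) (rows/columns in the sector order above):
  C_11 = (1.00)(1.00) − (-0.05)(-0.15) = 0.9925
  C_12 = −[(-0.15)(1.00) − (-0.05)(-0.30)] = 0.1650
  C_13 = (-0.15)(-0.15) − (1.00)(-0.30) = 0.3225
  C_21 = −[(-0.10)(1.00) − (-0.05)(-0.15)] = 0.1075
  C_22 = (0.55)(1.00) − (-0.05)(-0.30) = 0.5350
  C_23 = −[(0.55)(-0.15) − (-0.10)(-0.30)] = 0.1125
  C_31 = (-0.10)(-0.05) − (-0.05)(1.00) = 0.0550
  C_32 = −[(0.55)(-0.05) − (-0.05)(-0.15)] = 0.0350
  C_33 = (0.55)(1.00) − (-0.10)(-0.15) = 0.5350
det(I−A) = Σ_j (I−A)_1j·C_1j = (0.55)(0.9925) + (-0.10)(0.1650) + (-0.05)(0.3225) = 0.51325
adj(I−A) = Cᵀ =
  [ 0.9925   0.1075   0.0550]
  [ 0.1650   0.5350   0.0350]
  [ 0.3225   0.1125   0.5350]
(I − A)⁻¹ = adj(I−A) / det(I−A) ≈
  [   1.9338     0.2094     0.1072]
  [   0.3215     1.0424     0.0682]
  [   0.6283     0.2192     1.0424]
x = (I − A)⁻¹ d = adj(I−A)·d / det(I−A), with det(I−A) = 0.51325:
  x_1 = (0.9925·120 + 0.1075·140 + 0.0550·60) / 0.51325 = 137.45 / 0.51325 ≈ 267.80
  x_2 = (0.1650·120 + 0.5350·140 + 0.0350·60) / 0.51325 = 96.80 / 0.51325 ≈ 188.60
  x_3 = (0.3225·120 + 0.1125·140 + 0.5350·60) / 0.51325 = 86.55 / 0.51325 ≈ 168.63

x_2 = 188.60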